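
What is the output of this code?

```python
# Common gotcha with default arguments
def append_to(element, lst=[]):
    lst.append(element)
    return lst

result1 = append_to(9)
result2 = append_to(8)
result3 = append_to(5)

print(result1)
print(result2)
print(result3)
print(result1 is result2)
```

Key concept: mutable default argument gotcha.
Step by step:
`result1 = append_to(9)` → result1 = [9]
`result2 = append_to(8)` → result1 = [9, 8] (same object as result2); result2 = [9, 8] (same object as result1)
`result3 = append_to(5)` → result1 = [9, 8, 5] (same object as result2, result3); result2 = [9, 8, 5] (same object as result1, result3); result3 = [9, 8, 5] (same object as result1, result2)
`print(result1)` → prints [9, 8, 5]
`print(result2)` → prints [9, 8, 5]
`print(result3)` → prints [9, 8, 5]
`print(result1 is result2)` → prints True

Answer:
[9, 8, 5]
[9, 8, 5]
[9, 8, 5]
True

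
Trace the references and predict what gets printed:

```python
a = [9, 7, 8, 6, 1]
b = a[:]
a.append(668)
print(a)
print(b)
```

Key concept: slice [:] creates copy.
Step by step:
`a = [9, 7, 8, 6, 1]` → a = [9, 7, 8, 6, 1]
`b = a[:]` → b = [9, 7, 8, 6, 1]
`a.append(668)` → a = [9, 7, 8, 6, 1, 668]
`print(a)` → prints [9, 7, 8, 6, 1, 668]
`print(b)` → prints [9, 7, 8, 6, 1]

Answer:
[9, 7, 8, 6, 1, 668]
[9, 7, 8, 6, 1]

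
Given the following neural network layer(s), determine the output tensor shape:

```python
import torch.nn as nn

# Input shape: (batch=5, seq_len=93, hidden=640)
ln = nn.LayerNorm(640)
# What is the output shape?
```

Input: (5, 93, 640) -> Output: (5, 93, 640)

Answer: (5, 93, 640)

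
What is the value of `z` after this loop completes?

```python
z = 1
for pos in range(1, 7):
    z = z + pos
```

Start at 1, add 1 through 6
`z` takes the values: 1 → 2 → 4 → 7 → 11 → 16 → 22

Answer: 22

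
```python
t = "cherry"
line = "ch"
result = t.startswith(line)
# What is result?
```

Trace:
`t = "cherry"` → t = 'cherry'
`line = "ch"` → line = 'ch'
`result = t.startswith(line)` → result = True
So result = True

Answer: True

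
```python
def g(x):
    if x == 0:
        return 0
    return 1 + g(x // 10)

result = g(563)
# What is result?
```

Count of digits of 563: 3

Answer: 3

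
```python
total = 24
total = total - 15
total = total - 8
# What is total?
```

Trace:
`total = 24` → total = 24
`total = total - 15` → total = 9
`total = total - 8` → total = 1
So total = 1

Answer: 1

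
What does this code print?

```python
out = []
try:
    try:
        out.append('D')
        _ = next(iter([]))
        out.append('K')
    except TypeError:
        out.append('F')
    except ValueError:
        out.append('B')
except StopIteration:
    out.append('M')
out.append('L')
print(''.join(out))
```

Execution trace: 'D' (inner try body) → 'M' (outer except StopIteration) → 'L' (after the try/except). Output: DML

Answer: DML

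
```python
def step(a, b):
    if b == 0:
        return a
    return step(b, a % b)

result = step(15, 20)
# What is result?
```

step(15, 20) -> step(20, 15) -> step(15, 5) -> step(5, 0) -> 5

Answer: 5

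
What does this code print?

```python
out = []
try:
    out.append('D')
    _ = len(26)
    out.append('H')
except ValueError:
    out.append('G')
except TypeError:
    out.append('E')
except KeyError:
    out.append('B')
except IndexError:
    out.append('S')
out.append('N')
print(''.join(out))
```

Execution trace: 'D' (try body) → 'E' (except TypeError) → 'N' (after the try/except). Output: DEN

Answer: DEN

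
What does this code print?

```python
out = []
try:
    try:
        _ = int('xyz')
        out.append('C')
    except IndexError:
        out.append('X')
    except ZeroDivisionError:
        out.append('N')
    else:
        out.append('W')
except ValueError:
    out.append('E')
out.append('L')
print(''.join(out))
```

Execution trace: 'E' (outer except ValueError) → 'L' (after the try/except). Output: EL

Answer: EL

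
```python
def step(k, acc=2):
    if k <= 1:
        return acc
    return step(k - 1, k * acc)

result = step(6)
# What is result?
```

Accumulator trace (n, acc): (6, 2) -> (5, 12) -> (4, 60) -> (3, 240) -> (2, 720) -> (1, 1440) -> return 1440

Answer: 1440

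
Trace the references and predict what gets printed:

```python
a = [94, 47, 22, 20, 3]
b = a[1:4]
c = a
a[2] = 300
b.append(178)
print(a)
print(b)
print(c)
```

Key concept: slice vs alias.
Step by step:
`a = [94, 47, 22, 20, 3]` → a = [94, 47, 22, 20, 3]
`b = a[1:4]` → b = [47, 22, 20]
`c = a` → c = [94, 47, 22, 20, 3] (same object as a)
`a[2] = 300` → a = [94, 47, 300, 20, 3] (same object as c); c = [94, 47, 300, 20, 3] (same object as a)
`b.append(178)` → b = [47, 22, 20, 178]
`print(a)` → prints [94, 47, 300, 20, 3]
`print(b)` → prints [47, 22, 20, 178]
`print(c)` → prints [94, 47, 300, 20, 3]

Answer:
[94, 47, 300, 20, 3]
[47, 22, 20, 178]
[94, 47, 300, 20, 3]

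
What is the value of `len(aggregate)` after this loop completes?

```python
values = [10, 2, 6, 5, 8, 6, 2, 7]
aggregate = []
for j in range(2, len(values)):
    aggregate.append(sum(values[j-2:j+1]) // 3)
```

Number of 3-element averages
`aggregate` takes the values: [] → [6] → [6, 4] → [6, 4, 6] → [6, 4, 6, 6] → [6, 4, 6, 6, 5] → [6, 4, 6, 6, 5, 5]
So `len(aggregate)` = 6

Answer: 6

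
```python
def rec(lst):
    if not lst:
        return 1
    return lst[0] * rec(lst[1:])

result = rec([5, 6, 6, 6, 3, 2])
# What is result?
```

Product over [5, 6, 6, 6, 3, 2] = 5 * 6 * 6 * 6 * 3 * 2 = 6480

Answer: 6480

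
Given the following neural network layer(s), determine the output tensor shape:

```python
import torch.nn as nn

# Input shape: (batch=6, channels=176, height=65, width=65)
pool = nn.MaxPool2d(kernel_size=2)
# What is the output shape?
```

Input: (6, 176, 65, 65) -> Output: (6, 176, 32, 32)

Answer: (6, 176, 32, 32)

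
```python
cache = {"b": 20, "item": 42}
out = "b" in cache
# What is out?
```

Trace:
`cache = {"b": 20, "item": 42}` → cache = {'b': 20, 'item': 42}
`out = "b" in cache` → out = True
So out = True

Answer: True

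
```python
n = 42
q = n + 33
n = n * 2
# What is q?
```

Trace:
`n = 42` → n = 42
`q = n + 33` → q = 75
`n = n * 2` → n = 84
So q = 75

Answer: 75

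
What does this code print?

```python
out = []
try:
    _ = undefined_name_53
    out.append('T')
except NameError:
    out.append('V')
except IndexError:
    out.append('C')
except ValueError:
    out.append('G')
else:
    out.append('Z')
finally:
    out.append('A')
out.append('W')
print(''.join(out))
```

Execution trace: 'V' (except NameError) → 'A' (finally) → 'W' (after the try/except). Output: VAW

Answer: VAW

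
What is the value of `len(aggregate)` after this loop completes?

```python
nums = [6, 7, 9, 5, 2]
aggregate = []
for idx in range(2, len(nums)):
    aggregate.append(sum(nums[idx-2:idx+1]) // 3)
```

Number of 3-element averages
`aggregate` takes the values: [] → [7] → [7, 7] → [7, 7, 5]
So `len(aggregate)` = 3

Answer: 3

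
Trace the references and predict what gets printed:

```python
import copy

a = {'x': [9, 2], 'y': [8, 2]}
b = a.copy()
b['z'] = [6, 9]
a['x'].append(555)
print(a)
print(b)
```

Key concept: shallow copy of dict with mutable values.
Step by step:
`a = {'x': [9, 2], 'y': [8, 2]}` → a = {'x': [9, 2], 'y': [8, 2]}
`b = a.copy()` → b = {'x': [9, 2], 'y': [8, 2]}
`b['z'] = [6, 9]` → b = {'x': [9, 2], 'y': [8, 2], 'z': [6, 9]}
`a['x'].append(555)` → a = {'x': [9, 2, 555], 'y': [8, 2]}; b = {'x': [9, 2, 555], 'y': [8, 2], 'z': [6, 9]}
`print(a)` → prints {'x': [9, 2, 555], 'y': [8, 2]}
`print(b)` → prints {'x': [9, 2, 555], 'y': [8, 2], 'z': [6, 9]}

Answer:
{'x': [9, 2, 555], 'y': [8, 2]}
{'x': [9, 2, 555], 'y': [8, 2], 'z': [6, 9]}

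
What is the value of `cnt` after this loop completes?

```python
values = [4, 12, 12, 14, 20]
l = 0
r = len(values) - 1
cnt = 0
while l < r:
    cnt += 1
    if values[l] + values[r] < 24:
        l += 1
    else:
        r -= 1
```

Steps to find pair summing to 24
`cnt` takes the values: 0 → 1 → 2 → 3 → 4

Answer: 4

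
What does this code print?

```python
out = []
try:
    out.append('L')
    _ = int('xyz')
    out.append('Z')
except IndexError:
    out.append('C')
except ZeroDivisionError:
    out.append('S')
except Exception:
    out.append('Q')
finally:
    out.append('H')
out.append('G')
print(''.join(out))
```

Execution trace: 'L' (try body) → 'Q' (except Exception) → 'H' (finally) → 'G' (after the try/except). Output: LQHG

Answer: LQHG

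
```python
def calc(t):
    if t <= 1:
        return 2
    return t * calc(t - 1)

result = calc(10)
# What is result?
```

calc(10) = 10 * 9 * 8 * 7 * 6 * 5 * 4 * 3 * 2 * 2 = 7257600

Answer: 7257600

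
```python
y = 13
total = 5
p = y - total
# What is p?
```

Trace:
`y = 13` → y = 13
`total = 5` → total = 5
`p = y - total` → p = 8
So p = 8

Answer: 8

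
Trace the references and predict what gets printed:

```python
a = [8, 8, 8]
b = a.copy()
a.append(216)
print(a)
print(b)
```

Key concept: list.copy() creates independent copy.
Step by step:
`a = [8, 8, 8]` → a = [8, 8, 8]
`b = a.copy()` → b = [8, 8, 8]
`a.append(216)` → a = [8, 8, 8, 216]
`print(a)` → prints [8, 8, 8, 216]
`print(b)` → prints [8, 8, 8]

Answer:
[8, 8, 8, 216]
[8, 8, 8]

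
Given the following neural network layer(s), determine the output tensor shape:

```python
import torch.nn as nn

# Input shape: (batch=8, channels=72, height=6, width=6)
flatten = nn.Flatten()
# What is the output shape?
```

Input: (8, 72, 6, 6) -> Output: (8, 2592)

Answer: (8, 2592)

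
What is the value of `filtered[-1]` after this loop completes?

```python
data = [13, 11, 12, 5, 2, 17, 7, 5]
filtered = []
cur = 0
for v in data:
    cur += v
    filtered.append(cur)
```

Cumulative sum ends at 72
`filtered` takes the values: [] → [13] → [13, 24] → [13, 24, 36] → [13, 24, 36, 41] → [13, 24, 36, 41, 43] → [13, 24, 36, 41, 43, 60] → [13, 24, 36, 41, 43, 60, 67] → [13, 24, 36, 41, 43, 60, 67, 72]
So `filtered[-1]` = 72

Answer: 72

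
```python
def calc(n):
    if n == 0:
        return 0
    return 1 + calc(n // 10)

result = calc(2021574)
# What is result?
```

Count of digits of 2021574: 7

Answer: 7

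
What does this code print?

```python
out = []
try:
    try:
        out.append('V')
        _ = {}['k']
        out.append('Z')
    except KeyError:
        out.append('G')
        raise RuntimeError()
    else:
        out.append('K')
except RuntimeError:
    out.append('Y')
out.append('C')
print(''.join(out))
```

Execution trace: 'V' (inner try body) → 'G' (inner except KeyError) → 'Y' (outer except RuntimeError) → 'C' (after the try/except). Output: VGYC

Answer: VGYC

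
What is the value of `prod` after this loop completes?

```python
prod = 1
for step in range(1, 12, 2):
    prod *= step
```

Product of 1, 3, 5, ... up to 11
`prod` takes the values: 1 → 3 → 15 → 105 → 945 → 10395

Answer: 10395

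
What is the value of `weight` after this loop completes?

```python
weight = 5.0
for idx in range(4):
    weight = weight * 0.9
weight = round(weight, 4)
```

Exponential decay: 5.0 * 0.9^4
`weight` takes the values: 5.0 → 4.5 → 4.05 → 3.645 → 3.2805

Answer: 3.2805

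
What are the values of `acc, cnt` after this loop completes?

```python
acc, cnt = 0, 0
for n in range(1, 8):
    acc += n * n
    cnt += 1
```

Sum of squares and count
`acc, cnt` takes the values: (0, 0) → (1, 0) → (1, 1) → (5, 1) → (5, 2) → (14, 2) → (14, 3) → (30, 3) → (30, 4) → (55, 4) → (55, 5) → (91, 5) → (91, 6) → (140, 6) → (140, 7)

Answer: 140, 7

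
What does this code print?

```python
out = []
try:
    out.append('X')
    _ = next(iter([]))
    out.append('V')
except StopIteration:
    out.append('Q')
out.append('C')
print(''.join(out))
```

Execution trace: 'X' (try body) → 'Q' (except StopIteration) → 'C' (after the try/except). Output: XQC

Answer: XQC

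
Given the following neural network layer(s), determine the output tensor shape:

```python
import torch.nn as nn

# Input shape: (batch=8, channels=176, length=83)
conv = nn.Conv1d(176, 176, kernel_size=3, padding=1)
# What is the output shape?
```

Input: (8, 176, 83) -> Output: (8, 176, 83)

Answer: (8, 176, 83)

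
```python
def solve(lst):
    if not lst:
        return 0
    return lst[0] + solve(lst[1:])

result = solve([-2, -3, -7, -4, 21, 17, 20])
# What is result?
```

(-2) + (-3) + (-7) + (-4) + 21 + 17 + 20 + 0 = 42

Answer: 42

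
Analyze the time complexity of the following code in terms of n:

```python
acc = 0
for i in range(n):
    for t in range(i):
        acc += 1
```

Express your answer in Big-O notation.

Each loop level contributes: n × n. Multiplying the contributions gives O(n^2).

Answer: O(n^2)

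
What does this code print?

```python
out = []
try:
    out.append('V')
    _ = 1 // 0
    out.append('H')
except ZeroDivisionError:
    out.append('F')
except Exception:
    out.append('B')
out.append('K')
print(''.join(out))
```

Execution trace: 'V' (try body) → 'F' (except ZeroDivisionError) → 'K' (after the try/except). Output: VFK

Answer: VFK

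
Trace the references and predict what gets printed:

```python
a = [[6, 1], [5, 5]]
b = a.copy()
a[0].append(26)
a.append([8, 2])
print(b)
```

Key concept: shallow copy with nested lists.
Step by step:
`a = [[6, 1], [5, 5]]` → a = [[6, 1], [5, 5]]
`b = a.copy()` → b = [[6, 1], [5, 5]]
`a[0].append(26)` → a = [[6, 1, 26], [5, 5]]; b = [[6, 1, 26], [5, 5]]
`a.append([8, 2])` → a = [[6, 1, 26], [5, 5], [8, 2]]
`print(b)` → prints [[6, 1, 26], [5, 5]]

Answer: [[6, 1, 26], [5, 5]]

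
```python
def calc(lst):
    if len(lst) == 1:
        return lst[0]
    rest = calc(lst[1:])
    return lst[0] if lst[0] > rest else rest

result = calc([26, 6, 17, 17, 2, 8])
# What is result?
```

Recursive max over [26, 6, 17, 17, 2, 8] = 26

Answer: 26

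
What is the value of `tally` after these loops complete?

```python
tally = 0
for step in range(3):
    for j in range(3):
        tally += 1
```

3 * 3 = 9
`tally` takes the values: 0 → 1 → 2 → 3 → 4 → 5 → 6 → 7 → 8 → 9

Answer: 9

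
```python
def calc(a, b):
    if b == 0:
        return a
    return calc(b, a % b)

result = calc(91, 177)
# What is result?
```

calc(91, 177) -> calc(177, 91) -> calc(91, 86) -> calc(86, 5) -> calc(5, 1) -> calc(1, 0) -> 1

Answer: 1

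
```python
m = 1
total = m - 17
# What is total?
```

Trace:
`m = 1` → m = 1
`total = m - 17` → total = -16
So total = -16

Answer: -16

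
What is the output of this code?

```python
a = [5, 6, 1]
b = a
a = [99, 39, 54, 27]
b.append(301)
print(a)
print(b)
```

Key concept: rebinding vs mutation: a is rebound to a new list, b still points at the original.
Step by step:
`a = [5, 6, 1]` → a = [5, 6, 1]
`b = a` → b = [5, 6, 1] (same object as a)
`a = [99, 39, 54, 27]` → a = [99, 39, 54, 27]
`b.append(301)` → b = [5, 6, 1, 301]
`print(a)` → prints [99, 39, 54, 27]
`print(b)` → prints [5, 6, 1, 301]

Answer:
[99, 39, 54, 27]
[5, 6, 1, 301]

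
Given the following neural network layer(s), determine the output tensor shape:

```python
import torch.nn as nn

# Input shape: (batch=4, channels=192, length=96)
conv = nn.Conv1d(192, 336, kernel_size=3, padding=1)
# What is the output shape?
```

Input: (4, 192, 96) -> Output: (4, 336, 96)

Answer: (4, 336, 96)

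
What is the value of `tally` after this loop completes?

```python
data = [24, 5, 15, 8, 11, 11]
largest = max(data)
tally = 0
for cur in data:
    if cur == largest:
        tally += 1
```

Count of max value 24 in [24, 5, 15, 8, 11, 11]
`tally` takes the values: 0 → 1

Answer: 1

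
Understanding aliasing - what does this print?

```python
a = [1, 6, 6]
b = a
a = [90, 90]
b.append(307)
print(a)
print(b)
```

Key concept: rebinding vs mutation: a is rebound to a new list, b still points at the original.
Step by step:
`a = [1, 6, 6]` → a = [1, 6, 6]
`b = a` → b = [1, 6, 6] (same object as a)
`a = [90, 90]` → a = [90, 90]
`b.append(307)` → b = [1, 6, 6, 307]
`print(a)` → prints [90, 90]
`print(b)` → prints [1, 6, 6, 307]

Answer:
[90, 90]
[1, 6, 6, 307]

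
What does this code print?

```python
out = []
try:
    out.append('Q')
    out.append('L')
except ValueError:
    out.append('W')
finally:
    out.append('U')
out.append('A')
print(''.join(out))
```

Execution trace: 'Q' (try body) → 'L' (try body, no exception) → 'U' (finally) → 'A' (after the try/except). Output: QLUA

Answer: QLUA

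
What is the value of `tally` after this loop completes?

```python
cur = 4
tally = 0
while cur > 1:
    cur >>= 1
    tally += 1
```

Count right shifts until 1
`tally` takes the values: 0 → 1 → 2

Answer: 2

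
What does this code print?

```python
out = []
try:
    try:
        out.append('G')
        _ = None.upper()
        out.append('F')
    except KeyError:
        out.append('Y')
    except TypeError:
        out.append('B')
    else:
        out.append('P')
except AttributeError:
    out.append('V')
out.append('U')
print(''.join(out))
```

Execution trace: 'G' (try body) → 'V' (outer except AttributeError) → 'U' (after the try/except). Output: GVU

Answer: GVU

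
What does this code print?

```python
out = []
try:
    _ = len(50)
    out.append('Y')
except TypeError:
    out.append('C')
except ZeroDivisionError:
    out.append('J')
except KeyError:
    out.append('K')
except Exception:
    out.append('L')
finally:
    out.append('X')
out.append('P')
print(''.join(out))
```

Execution trace: 'C' (except TypeError) → 'X' (finally) → 'P' (after the try/except). Output: CXP

Answer: CXP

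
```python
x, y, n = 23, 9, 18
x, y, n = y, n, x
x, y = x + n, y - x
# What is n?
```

Trace:
`x, y, n = 23, 9, 18` → x = 23; y = 9; n = 18
`x, y, n = y, n, x` → x = 9; y = 18; n = 23
`x, y = x + n, y - x` → x = 32; y = 9
So n = 23

Answer: 23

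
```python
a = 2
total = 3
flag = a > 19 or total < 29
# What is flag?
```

Trace:
`a = 2` → a = 2
`total = 3` → total = 3
`flag = a > 19 or total < 29` → flag = True
So flag = True

Answer: True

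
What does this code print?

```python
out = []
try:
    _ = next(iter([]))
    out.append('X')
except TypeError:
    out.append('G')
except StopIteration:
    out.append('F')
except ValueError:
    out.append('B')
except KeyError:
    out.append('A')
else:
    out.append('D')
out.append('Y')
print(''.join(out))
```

Execution trace: 'F' (except StopIteration) → 'Y' (after the try/except). Output: FY

Answer: FY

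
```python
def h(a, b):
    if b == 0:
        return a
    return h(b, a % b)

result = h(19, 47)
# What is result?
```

h(19, 47) -> h(47, 19) -> h(19, 9) -> h(9, 1) -> h(1, 0) -> 1

Answer: 1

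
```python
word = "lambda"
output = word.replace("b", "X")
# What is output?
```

Trace:
`word = "lambda"` → word = 'lambda'
`output = word.replace("b", "X")` → output = 'lamXda'
So output = 'lamXda'

Answer: 'lamXda'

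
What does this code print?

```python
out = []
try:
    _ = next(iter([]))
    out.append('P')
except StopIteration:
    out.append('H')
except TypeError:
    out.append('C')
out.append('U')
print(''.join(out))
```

Execution trace: 'H' (except StopIteration) → 'U' (after the try/except). Output: HU

Answer: HU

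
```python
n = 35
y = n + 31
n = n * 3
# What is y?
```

Trace:
`n = 35` → n = 35
`y = n + 31` → y = 66
`n = n * 3` → n = 105
So y = 66

Answer: 66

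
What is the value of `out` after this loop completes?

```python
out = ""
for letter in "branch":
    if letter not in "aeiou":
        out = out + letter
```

Remove vowels from 'branch'
`out` takes the values: "" → "b" → "br" → "brn" → "brnc" → "brnch"

Answer: "brnch"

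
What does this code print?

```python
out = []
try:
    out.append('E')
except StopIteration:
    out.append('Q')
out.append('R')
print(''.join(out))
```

Execution trace: 'E' (try body, no exception) → 'R' (after the try/except). Output: ER

Answer: ER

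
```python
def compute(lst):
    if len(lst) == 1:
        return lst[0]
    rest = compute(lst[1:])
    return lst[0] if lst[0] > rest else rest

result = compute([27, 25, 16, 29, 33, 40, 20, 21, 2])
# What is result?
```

Recursive max over [27, 25, 16, 29, 33, 40, 20, 21, 2] = 40

Answer: 40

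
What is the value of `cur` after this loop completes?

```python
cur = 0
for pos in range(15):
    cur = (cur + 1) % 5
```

Increment mod 5, 15 times = 0
`cur` takes the values: 0 → 1 → 2 → 3 → 4 → 0 → 1 → 2 → 3 → 4 → 0 → 1 → 2 → 3 → 4 → 0

Answer: 0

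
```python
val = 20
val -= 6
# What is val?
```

Trace:
`val = 20` → val = 20
`val -= 6` → val = 14
So val = 14

Answer: 14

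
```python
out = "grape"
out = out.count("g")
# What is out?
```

Trace:
`out = "grape"` → out = 'grape'
`out = out.count("g")` → out = 1
So out = 1

Answer: 1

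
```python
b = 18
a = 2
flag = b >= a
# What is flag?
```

Trace:
`b = 18` → b = 18
`a = 2` → a = 2
`flag = b >= a` → flag = True
So flag = True

Answer: True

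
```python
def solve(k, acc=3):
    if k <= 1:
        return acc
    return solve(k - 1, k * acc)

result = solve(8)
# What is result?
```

Accumulator trace (n, acc): (8, 3) -> (7, 24) -> (6, 168) -> (5, 1008) -> (4, 5040) -> (3, 20160) -> (2, 60480) -> (1, 120960) -> return 120960

Answer: 120960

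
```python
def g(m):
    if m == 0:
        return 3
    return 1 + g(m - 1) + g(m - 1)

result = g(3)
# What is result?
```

g(m) = 1 + 2·g(m-1), g(0)=3. Closed form: (3+1)·2^3 - 1 = 31.

Answer: 31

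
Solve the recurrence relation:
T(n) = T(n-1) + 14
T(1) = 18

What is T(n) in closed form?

Unrolling: T(n) = T(1) + 14·(n-1) = 18 + 14(n-1) = 14n + 4.

Answer: T(n) = 14n + 4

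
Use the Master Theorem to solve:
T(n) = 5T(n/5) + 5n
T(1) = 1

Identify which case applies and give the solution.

a=5, b=5, f(n)=5n. log_5(5) = 1. Since c=1 = 1, Case 2 applies: T(n) = Θ(n^log_b(a) · log n) = O(n log n).

Answer: O(n log n) - Case 2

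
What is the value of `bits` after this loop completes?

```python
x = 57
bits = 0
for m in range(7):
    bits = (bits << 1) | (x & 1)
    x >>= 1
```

Reverse lowest 7 bits of 57
`bits` takes the values: 0 → 1 → 2 → 4 → 9 → 19 → 39 → 78

Answer: 78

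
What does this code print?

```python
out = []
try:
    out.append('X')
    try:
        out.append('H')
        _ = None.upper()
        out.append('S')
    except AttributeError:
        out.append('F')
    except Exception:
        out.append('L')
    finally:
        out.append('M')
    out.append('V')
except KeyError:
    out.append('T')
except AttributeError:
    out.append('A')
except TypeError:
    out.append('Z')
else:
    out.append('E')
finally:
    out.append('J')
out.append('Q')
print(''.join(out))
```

Execution trace: 'X' (try body) → 'H' (inner try body) → 'F' (inner except AttributeError) → 'M' (inner finally) → 'V' (try body, no exception) → 'E' (else) → 'J' (finally) → 'Q' (after the try/except). Output: XHFMVEJQ

Answer: XHFMVEJQ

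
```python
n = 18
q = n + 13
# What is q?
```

Trace:
`n = 18` → n = 18
`q = n + 13` → q = 31
So q = 31

Answer: 31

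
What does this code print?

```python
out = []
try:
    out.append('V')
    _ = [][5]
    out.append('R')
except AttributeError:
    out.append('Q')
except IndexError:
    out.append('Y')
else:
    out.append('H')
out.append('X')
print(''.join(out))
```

Execution trace: 'V' (try body) → 'Y' (except IndexError) → 'X' (after the try/except). Output: VYX

Answer: VYX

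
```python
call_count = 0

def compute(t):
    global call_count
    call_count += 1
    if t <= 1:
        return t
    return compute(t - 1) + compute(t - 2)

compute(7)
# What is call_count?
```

Calls(t) = 1 + Calls(t-1) + Calls(t-2); Calls(0)=Calls(1)=1. For t=7 this gives 41.

Answer: 41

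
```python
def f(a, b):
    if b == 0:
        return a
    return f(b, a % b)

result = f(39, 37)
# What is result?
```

f(39, 37) -> f(37, 2) -> f(2, 1) -> f(1, 0) -> 1

Answer: 1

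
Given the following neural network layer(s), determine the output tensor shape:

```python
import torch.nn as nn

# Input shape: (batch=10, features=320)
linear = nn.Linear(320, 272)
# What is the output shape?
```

Input: (10, 320) -> Output: (10, 272)

Answer: (10, 272)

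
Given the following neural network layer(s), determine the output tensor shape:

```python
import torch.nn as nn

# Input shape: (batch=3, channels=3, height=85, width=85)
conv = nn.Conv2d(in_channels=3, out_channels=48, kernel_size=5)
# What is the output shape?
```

Input: (3, 3, 85, 85) -> Output: (3, 48, 81, 81)

Answer: (3, 48, 81, 81)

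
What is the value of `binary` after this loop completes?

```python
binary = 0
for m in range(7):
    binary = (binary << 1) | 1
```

Build 7 consecutive 1-bits: 0b1111111
`binary` takes the values: 0 → 1 → 3 → 7 → 15 → 31 → 63 → 127

Answer: 127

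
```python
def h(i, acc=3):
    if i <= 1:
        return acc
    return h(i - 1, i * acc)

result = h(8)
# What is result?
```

Accumulator trace (n, acc): (8, 3) -> (7, 24) -> (6, 168) -> (5, 1008) -> (4, 5040) -> (3, 20160) -> (2, 60480) -> (1, 120960) -> return 120960

Answer: 120960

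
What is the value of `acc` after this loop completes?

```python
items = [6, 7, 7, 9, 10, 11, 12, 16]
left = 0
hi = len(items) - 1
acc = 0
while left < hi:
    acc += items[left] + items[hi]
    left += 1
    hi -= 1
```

Sum of pairs from ends
`acc` takes the values: 0 → 22 → 41 → 59 → 78

Answer: 78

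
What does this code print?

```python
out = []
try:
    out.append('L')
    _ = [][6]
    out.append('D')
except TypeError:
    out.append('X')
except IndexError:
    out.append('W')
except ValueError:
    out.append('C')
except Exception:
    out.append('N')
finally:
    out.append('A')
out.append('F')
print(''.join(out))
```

Execution trace: 'L' (try body) → 'W' (except IndexError) → 'A' (finally) → 'F' (after the try/except). Output: LWAF

Answer: LWAF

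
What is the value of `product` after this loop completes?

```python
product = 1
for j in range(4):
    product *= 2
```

2^4 = 16
`product` takes the values: 1 → 2 → 4 → 8 → 16

Answer: 16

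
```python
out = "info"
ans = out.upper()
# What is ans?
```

Trace:
`out = "info"` → out = 'info'
`ans = out.upper()` → ans = 'INFO'
So ans = 'INFO'

Answer: 'INFO'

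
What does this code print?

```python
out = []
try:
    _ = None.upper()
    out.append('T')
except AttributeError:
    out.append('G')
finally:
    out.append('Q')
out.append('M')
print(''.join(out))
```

Execution trace: 'G' (except AttributeError) → 'Q' (finally) → 'M' (after the try/except). Output: GQM

Answer: GQM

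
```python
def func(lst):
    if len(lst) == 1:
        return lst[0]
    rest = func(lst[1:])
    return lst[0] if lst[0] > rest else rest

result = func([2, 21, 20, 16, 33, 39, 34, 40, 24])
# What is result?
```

Recursive max over [2, 21, 20, 16, 33, 39, 34, 40, 24] = 40

Answer: 40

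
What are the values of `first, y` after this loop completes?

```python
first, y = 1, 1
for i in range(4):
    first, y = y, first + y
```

Fibonacci: after 4 iterations
`first, y` takes the values: (1, 1) → (1, 2) → (2, 3) → (3, 5) → (5, 8)

Answer: 5, 8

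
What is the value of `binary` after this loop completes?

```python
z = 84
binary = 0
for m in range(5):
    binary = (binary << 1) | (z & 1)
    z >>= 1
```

Reverse lowest 5 bits of 84
`binary` takes the values: 0 → 1 → 2 → 5

Answer: 5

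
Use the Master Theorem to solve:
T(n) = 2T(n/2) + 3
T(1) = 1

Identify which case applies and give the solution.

a=2, b=2, f(n)=3. log_2(2) = 1. Since c=0 < 1, Case 1 applies: T(n) = Θ(n^log_b(a)) = O(n).

Answer: O(n) - Case 1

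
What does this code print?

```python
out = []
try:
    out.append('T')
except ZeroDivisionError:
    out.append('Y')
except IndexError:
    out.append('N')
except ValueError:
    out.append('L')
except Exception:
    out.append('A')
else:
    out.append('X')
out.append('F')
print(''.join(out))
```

Execution trace: 'T' (try body, no exception) → 'X' (else) → 'F' (after the try/except). Output: TXF

Answer: TXF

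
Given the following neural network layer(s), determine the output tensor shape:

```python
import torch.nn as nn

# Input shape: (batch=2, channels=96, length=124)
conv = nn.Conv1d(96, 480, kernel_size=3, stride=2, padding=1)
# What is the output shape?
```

Input: (2, 96, 124) -> Output: (2, 480, 62)

Answer: (2, 480, 62)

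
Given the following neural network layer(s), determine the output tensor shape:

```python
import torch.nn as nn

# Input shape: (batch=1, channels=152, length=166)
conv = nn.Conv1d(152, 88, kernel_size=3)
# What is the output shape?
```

Input: (1, 152, 166) -> Output: (1, 88, 164)

Answer: (1, 88, 164)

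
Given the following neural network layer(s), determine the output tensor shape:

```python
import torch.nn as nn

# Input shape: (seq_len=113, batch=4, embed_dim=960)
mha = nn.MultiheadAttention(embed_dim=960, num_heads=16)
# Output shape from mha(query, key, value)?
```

Input: (113, 4, 960) -> Output: (113, 4, 960)

Answer: (113, 4, 960)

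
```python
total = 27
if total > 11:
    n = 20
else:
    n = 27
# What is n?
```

Trace:
`total = 27` → total = 27
`if total > 11: ...` → total > 11 is True → n = 20
So n = 20

Answer: 20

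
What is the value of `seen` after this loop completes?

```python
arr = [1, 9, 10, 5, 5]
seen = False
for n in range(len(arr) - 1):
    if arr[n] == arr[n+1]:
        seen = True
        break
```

Check consecutive duplicates in [1, 9, 10, 5, 5]
`seen` takes the values: False → True

Answer: True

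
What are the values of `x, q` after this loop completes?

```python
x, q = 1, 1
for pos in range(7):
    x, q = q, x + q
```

Fibonacci: after 7 iterations
`x, q` takes the values: (1, 1) → (1, 2) → (2, 3) → (3, 5) → (5, 8) → (8, 13) → (13, 21) → (21, 34)

Answer: 21, 34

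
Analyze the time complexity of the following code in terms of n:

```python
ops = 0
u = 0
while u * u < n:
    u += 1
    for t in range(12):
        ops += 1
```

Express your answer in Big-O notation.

Each loop level contributes: √n × 1. Multiplying the contributions gives O(√n).

Answer: O(√n)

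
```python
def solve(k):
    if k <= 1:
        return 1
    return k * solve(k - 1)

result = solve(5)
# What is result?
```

solve(5) = 5 * 4 * 3 * 2 * 1 = 120

Answer: 120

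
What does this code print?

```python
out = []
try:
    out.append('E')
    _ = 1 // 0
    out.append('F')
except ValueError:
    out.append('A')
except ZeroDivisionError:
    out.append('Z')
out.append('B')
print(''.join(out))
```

Execution trace: 'E' (try body) → 'Z' (except ZeroDivisionError) → 'B' (after the try/except). Output: EZB

Answer: EZB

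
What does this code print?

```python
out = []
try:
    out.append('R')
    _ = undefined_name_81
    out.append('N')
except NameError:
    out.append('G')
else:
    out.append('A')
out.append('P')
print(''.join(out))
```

Execution trace: 'R' (try body) → 'G' (except NameError) → 'P' (after the try/except). Output: RGP

Answer: RGP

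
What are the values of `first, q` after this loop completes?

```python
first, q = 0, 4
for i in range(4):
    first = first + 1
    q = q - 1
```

first goes 0→4, q goes 4→0
`first, q` takes the values: (0, 4) → (1, 4) → (1, 3) → (2, 3) → (2, 2) → (3, 2) → (3, 1) → (4, 1) → (4, 0)

Answer: 4, 0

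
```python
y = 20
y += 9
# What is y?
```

Trace:
`y = 20` → y = 20
`y += 9` → y = 29
So y = 29

Answer: 29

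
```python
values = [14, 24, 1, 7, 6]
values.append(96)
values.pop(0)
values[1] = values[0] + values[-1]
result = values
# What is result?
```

Trace:
`values = [14, 24, 1, 7, 6]` → values = [14, 24, 1, 7, 6]
`values.append(96)` → values = [14, 24, 1, 7, 6, 96]
`values.pop(0)` → values = [24, 1, 7, 6, 96]
`values[1] = values[0] + values[-1]` → values = [24, 120, 7, 6, 96]
`result = values` → result = [24, 120, 7, 6, 96]
So result = [24, 120, 7, 6, 96]

Answer: [24, 120, 7, 6, 96]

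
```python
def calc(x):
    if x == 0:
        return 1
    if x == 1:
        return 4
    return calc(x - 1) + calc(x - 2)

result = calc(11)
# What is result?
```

Build up from base cases: calc(0)=1, calc(1)=4, calc(2)=5, calc(3)=9, calc(4)=14, calc(5)=23, calc(6)=37, ..., calc(11)=411

Answer: 411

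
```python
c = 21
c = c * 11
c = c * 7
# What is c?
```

Trace:
`c = 21` → c = 21
`c = c * 11` → c = 231
`c = c * 7` → c = 1617
So c = 1617

Answer: 1617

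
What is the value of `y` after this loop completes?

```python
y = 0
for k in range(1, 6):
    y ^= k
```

XOR of 1 to 5
`y` takes the values: 0 → 1 → 3 → 0 → 4 → 1

Answer: 1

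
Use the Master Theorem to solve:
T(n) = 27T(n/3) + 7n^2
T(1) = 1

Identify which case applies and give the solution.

a=27, b=3, f(n)=7n^2. log_3(27) = 3. Since c=2 < 3, Case 1 applies: T(n) = Θ(n^log_b(a)) = O(n^3).

Answer: O(n^3) - Case 1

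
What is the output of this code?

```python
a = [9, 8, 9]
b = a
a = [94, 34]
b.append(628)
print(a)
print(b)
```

Key concept: rebinding vs mutation: a is rebound to a new list, b still points at the original.
Step by step:
`a = [9, 8, 9]` → a = [9, 8, 9]
`b = a` → b = [9, 8, 9] (same object as a)
`a = [94, 34]` → a = [94, 34]
`b.append(628)` → b = [9, 8, 9, 628]
`print(a)` → prints [94, 34]
`print(b)` → prints [9, 8, 9, 628]

Answer:
[94, 34]
[9, 8, 9, 628]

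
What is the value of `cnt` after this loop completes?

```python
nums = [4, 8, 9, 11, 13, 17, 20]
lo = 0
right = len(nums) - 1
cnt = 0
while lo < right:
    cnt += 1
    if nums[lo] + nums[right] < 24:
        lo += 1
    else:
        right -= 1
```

Steps to find pair summing to 24
`cnt` takes the values: 0 → 1 → 2 → 3 → 4 → 5 → 6

Answer: 6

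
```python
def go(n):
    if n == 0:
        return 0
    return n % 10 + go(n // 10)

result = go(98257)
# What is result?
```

Sum of digits of 98257: 7 + 5 + 2 + 8 + 9 = 31

Answer: 31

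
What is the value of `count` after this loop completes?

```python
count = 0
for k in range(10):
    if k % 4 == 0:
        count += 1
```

Count numbers divisible by 4 in range(10)
`count` takes the values: 0 → 1 → 2 → 3

Answer: 3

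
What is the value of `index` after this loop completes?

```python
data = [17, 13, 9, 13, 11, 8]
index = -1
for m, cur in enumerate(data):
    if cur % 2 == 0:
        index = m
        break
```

First even number index in [17, 13, 9, 13, 11, 8]
`index` takes the values: -1 → 5

Answer: 5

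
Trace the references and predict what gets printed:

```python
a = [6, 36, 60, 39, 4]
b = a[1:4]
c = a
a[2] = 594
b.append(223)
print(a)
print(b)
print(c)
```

Key concept: slice vs alias.
Step by step:
`a = [6, 36, 60, 39, 4]` → a = [6, 36, 60, 39, 4]
`b = a[1:4]` → b = [36, 60, 39]
`c = a` → c = [6, 36, 60, 39, 4] (same object as a)
`a[2] = 594` → a = [6, 36, 594, 39, 4] (same object as c); c = [6, 36, 594, 39, 4] (same object as a)
`b.append(223)` → b = [36, 60, 39, 223]
`print(a)` → prints [6, 36, 594, 39, 4]
`print(b)` → prints [36, 60, 39, 223]
`print(c)` → prints [6, 36, 594, 39, 4]

Answer:
[6, 36, 594, 39, 4]
[36, 60, 39, 223]
[6, 36, 594, 39, 4]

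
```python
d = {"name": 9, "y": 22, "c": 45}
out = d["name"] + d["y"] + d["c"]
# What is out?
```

Trace:
`d = {"name": 9, "y": 22, "c": 45}` → d = {'name': 9, 'y': 22, 'c': 45}
`out = d["name"] + d["y"] + d["c"]` → out = 76
So out = 76

Answer: 76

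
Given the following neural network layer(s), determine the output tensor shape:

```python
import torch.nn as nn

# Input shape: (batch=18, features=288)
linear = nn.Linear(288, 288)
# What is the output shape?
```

Input: (18, 288) -> Output: (18, 288)

Answer: (18, 288)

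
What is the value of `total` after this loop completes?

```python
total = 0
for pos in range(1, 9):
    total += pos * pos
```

Sum of squares 1² to 8² = 204
`total` takes the values: 0 → 1 → 5 → 14 → 30 → 55 → 91 → 140 → 204

Answer: 204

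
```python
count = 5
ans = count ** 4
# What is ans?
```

Trace:
`count = 5` → count = 5
`ans = count ** 4` → ans = 625
So ans = 625

Answer: 625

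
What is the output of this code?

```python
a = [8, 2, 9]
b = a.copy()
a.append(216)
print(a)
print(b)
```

Key concept: list.copy() creates independent copy.
Step by step:
`a = [8, 2, 9]` → a = [8, 2, 9]
`b = a.copy()` → b = [8, 2, 9]
`a.append(216)` → a = [8, 2, 9, 216]
`print(a)` → prints [8, 2, 9, 216]
`print(b)` → prints [8, 2, 9]

Answer:
[8, 2, 9, 216]
[8, 2, 9]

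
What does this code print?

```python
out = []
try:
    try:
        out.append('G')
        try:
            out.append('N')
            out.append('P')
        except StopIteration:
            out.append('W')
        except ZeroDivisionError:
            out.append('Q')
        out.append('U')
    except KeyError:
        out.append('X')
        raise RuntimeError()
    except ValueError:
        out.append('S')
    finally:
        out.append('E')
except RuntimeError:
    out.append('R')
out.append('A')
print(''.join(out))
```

Execution trace: 'G' (try body) → 'N' (inner try body) → 'P' (inner try body, no exception) → 'U' (try body, no exception) → 'E' (finally) → 'A' (after the try/except). Output: GNPUEA

Answer: GNPUEA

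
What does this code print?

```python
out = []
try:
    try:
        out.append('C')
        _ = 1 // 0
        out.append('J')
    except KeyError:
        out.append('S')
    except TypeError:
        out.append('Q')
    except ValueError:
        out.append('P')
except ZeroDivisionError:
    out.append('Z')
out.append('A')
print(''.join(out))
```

Execution trace: 'C' (try body) → 'Z' (outer except ZeroDivisionError) → 'A' (after the try/except). Output: CZA

Answer: CZA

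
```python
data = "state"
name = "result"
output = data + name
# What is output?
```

Trace:
`data = "state"` → data = 'state'
`name = "result"` → name = 'result'
`output = data + name` → output = 'stateresult'
So output = 'stateresult'

Answer: 'stateresult'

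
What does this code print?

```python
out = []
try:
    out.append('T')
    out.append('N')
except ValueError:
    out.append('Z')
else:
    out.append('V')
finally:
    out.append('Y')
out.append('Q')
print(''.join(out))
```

Execution trace: 'T' (try body) → 'N' (try body, no exception) → 'V' (else) → 'Y' (finally) → 'Q' (after the try/except). Output: TNVYQ

Answer: TNVYQ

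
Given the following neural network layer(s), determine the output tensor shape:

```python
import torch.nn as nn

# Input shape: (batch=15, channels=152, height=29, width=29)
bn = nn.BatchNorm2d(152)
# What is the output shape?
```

Input: (15, 152, 29, 29) -> Output: (15, 152, 29, 29)

Answer: (15, 152, 29, 29)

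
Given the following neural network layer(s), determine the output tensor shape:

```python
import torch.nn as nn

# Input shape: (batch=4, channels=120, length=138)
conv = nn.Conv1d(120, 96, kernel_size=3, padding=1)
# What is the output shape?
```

Input: (4, 120, 138) -> Output: (4, 96, 138)

Answer: (4, 96, 138)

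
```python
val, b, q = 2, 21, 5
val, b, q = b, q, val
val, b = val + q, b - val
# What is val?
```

Trace:
`val, b, q = 2, 21, 5` → val = 2; b = 21; q = 5
`val, b, q = b, q, val` → val = 21; b = 5; q = 2
`val, b = val + q, b - val` → val = 23; b = -16
So val = 23

Answer: 23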